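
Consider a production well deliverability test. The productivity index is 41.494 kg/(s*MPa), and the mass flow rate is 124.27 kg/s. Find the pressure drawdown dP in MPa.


dP = mdot * 1000 / PI
dP = 124.27 * 1000 / 41.494
dP = 2994.891 kPa
Convert: 2994.891 kPa * 0.001 = 2.9949 MPa
dP = 2.9949 MPa


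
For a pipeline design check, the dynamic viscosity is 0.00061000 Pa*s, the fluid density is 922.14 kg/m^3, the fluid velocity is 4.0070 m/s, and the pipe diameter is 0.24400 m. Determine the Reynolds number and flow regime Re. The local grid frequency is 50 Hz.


Step 1: Re = rho*vel*D/mu = 922.14*4.007*0.244/0.00061 = 1.4780e+06
Step 2: Re = 1.4780e+06 > 4000, so flow is turbulent.
Re = 1.4780e+06 (turbulent)


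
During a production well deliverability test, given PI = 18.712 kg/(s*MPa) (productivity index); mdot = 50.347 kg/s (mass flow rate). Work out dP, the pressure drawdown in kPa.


dP = mdot * 1000 / PI
dP = 50.347 * 1000 / 18.712
dP = 2690.6 kPa


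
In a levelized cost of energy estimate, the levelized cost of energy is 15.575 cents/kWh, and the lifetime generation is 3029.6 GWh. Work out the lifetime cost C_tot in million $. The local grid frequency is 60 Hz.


C_tot = LCOE / 100 * E_tot
C_tot = 15.575 / 100 * 3029.6
C_tot = 471.86 million $


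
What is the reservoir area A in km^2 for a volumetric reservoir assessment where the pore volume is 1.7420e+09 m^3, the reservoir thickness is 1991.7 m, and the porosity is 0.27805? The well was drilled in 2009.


A = Vp / (1e6 * hr * phi)
A = 1.7420e+09 / (1e6 * 1991.7 * 0.27805)
A = 3.1456 km^2


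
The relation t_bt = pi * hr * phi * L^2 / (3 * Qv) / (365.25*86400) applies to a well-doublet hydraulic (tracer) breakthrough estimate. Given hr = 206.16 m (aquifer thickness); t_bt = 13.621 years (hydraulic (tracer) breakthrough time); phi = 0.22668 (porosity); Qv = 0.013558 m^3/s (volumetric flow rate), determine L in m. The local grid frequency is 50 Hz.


L = sqrt(t_bt*365.25*86400*3*Qv / (pi*hr*phi))
L = sqrt(13.621*365.25*86400*3*0.013558 / (pi*206.16*0.22668))
L = 345.09 m


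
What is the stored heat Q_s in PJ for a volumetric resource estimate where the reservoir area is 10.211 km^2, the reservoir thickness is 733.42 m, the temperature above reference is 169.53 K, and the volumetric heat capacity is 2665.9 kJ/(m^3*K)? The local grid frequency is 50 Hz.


Step 1: Vr = A*1e6*hr = 10.211*1e6*733.42 = 7.488952e+09 m^3
Step 2: Q_s = Vr*rhoc*dT/1e12 = 7.488952e+09*2665.9*169.53/1e12 = 3384.6 PJ
Q_s = 3384.6 PJ


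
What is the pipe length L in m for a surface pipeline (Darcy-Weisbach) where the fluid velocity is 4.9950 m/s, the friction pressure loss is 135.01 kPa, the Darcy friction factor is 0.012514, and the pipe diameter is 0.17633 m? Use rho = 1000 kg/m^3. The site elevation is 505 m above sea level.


L = dP*1000*D / (f*rho*vel^2/2)
L = 135.01*1000*0.17633 / (0.012514*1000*4.9950^2/2)
L = 152.49 m


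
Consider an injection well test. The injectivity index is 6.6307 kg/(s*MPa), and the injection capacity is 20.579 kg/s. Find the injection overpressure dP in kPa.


dP = mdot * 1000 / II
dP = 20.579 * 1000 / 6.6307
dP = 3103.6 kPa


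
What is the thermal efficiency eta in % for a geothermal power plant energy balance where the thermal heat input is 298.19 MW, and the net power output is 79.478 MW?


eta = W_net / Q_in * 100
eta = 79.478 / 298.19 * 100
eta = 26.653 %


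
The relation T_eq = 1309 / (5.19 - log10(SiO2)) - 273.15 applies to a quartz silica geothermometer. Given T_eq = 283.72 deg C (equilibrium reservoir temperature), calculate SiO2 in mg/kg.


SiO2 = 10^(5.19 - 1309/(T_eq + 273.15))
SiO2 = 10^(5.19 - 1309/(283.72 + 273.15))
SiO2 = 690.81 mg/kg


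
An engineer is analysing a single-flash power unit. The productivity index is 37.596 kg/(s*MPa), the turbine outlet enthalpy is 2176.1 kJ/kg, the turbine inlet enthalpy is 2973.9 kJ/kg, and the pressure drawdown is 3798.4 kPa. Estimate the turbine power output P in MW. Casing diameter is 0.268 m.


Step 1: mdot = PI * dP / 1000 = 37.596 * 3798.4 / 1000 = 142.8046 kg/s
Step 2: P = mdot*(h_in - h_out)/1000 = 142.8046*(2973.9 - 2176.1)/1000 = 113.93 MW
P = 113.93 MW


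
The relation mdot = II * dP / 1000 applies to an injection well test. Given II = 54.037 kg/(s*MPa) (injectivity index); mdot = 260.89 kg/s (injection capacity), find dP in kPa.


dP = mdot * 1000 / II
dP = 260.89 * 1000 / 54.037
dP = 4828.0 kPa


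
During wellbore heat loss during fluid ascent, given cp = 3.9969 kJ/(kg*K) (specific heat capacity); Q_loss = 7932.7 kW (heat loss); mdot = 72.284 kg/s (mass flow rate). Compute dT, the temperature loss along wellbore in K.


dT = Q_loss / (mdot * cp)
dT = 7932.7 / (72.284 * 3.9969)
dT = 27.457 K


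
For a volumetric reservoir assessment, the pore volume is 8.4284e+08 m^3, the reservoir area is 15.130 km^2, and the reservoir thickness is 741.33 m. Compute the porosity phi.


phi = Vp / (A * 1e6 * hr)
phi = 8.4284e+08 / (15.130 * 1e6 * 741.33)
phi = 0.075144


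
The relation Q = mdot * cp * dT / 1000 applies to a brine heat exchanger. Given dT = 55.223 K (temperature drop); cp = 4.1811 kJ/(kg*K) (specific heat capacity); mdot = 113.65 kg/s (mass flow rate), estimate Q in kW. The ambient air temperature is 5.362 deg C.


Q = mdot * cp * dT / 1000
Q = 113.65 * 4.1811 * 55.223 / 1000
Q = 26.24098 MW
Convert: 26.24098 MW * 1000.0 = 26241 kW
Q = 26241 kW


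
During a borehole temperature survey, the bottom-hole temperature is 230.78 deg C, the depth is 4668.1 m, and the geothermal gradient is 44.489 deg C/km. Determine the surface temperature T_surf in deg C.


T_surf = T_d - grad * d / 1000
T_surf = 230.78 - 44.489 * 4668.1 / 1000
T_surf = 23.101 deg C


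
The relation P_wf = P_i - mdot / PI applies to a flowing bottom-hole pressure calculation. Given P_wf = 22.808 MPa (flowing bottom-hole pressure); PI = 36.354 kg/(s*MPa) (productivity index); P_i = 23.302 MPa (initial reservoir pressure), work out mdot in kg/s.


mdot = (P_i - P_wf) * PI
mdot = (23.302 - 22.808) * 36.354
mdot = 17.959 kg/s


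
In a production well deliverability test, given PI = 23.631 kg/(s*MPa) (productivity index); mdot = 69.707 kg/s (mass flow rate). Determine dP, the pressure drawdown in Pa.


dP = mdot * 1000 / PI
dP = 69.707 * 1000 / 23.631
dP = 2949.812 kPa
Convert: 2949.812 kPa * 1000.0 = 2.9498e+06 Pa
dP = 2.9498e+06 Pa


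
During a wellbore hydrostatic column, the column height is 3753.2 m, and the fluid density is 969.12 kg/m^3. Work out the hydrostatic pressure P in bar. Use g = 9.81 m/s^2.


P = rho * g * h / 1e6
P = 969.12 * 9.81 * 3753.2 / 1e6
P = 35.68192 MPa
Convert: 35.68192 MPa * 10.0 = 356.82 bar
P = 356.82 bar


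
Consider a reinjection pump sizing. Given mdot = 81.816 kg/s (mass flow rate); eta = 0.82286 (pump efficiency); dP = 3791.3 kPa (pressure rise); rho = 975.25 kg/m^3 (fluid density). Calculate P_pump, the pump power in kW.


P_pump = mdot * dP / (rho * eta)
P_pump = 81.816 * 3791.3 / (975.25 * 0.82286)
P_pump = 386.53 kW


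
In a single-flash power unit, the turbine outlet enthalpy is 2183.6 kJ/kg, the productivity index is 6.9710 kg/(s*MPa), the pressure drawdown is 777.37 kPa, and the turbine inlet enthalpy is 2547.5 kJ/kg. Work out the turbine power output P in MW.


Step 1: mdot = PI * dP / 1000 = 6.971 * 777.37 / 1000 = 5.419046 kg/s
Step 2: P = mdot*(h_in - h_out)/1000 = 5.419046*(2547.5 - 2183.6)/1000 = 1.9720 MW
P = 1.9720 MW


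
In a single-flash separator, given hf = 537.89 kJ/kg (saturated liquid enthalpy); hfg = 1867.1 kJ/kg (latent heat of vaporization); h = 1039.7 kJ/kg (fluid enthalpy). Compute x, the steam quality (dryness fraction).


x = (h - hf) / hfg
x = (1039.7 - 537.89) / 1867.1
x = 0.26876


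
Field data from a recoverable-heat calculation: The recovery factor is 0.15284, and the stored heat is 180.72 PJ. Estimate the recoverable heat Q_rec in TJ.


Q_rec = Q_s * RF
Q_rec = 180.72 * 0.15284
Q_rec = 27.62124 PJ
Convert: 27.62124 PJ * 1000.0 = 27621 TJ
Q_rec = 27621 TJ


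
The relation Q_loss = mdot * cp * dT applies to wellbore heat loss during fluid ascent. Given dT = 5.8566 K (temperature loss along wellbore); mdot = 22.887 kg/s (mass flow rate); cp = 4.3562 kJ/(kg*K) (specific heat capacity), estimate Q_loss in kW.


Q_loss = mdot * cp * dT
Q_loss = 22.887 * 4.3562 * 5.8566
Q_loss = 583.91 kW


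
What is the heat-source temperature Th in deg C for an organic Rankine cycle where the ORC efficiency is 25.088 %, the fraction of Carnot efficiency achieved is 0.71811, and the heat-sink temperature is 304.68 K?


Th = Tc / (1 - (eta_orc/100)/f)
Th = 304.68 / (1 - (25.088/100)/0.71811)
Th = 468.2785 K
Convert to deg C: 468.2785 - 273.15 = 195.13 deg C
Th = 195.13 deg C


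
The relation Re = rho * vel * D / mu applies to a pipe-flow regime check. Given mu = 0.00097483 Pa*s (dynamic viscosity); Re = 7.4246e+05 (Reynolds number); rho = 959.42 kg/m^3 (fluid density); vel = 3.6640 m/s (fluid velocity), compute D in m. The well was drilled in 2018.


D = Re * mu / (rho * vel)
D = 7.4246e+05 * 0.00097483 / (959.42 * 3.6640)
D = 0.20589 m


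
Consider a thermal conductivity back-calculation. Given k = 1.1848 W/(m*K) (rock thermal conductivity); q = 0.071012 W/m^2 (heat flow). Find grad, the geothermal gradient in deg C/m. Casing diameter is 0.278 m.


grad = q / k * 1000
grad = 0.071012 / 1.1848 * 1000
grad = 59.93585 deg C/km
Convert: 59.93585 deg C/km * 0.001 = 0.059936 deg C/m
grad = 0.059936 deg C/m


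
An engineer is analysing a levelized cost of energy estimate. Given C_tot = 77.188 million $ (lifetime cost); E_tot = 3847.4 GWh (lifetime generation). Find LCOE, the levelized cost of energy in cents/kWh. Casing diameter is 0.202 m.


LCOE = C_tot / E_tot * 100
LCOE = 77.188 / 3847.4 * 100
LCOE = 2.0062 cents/kWh


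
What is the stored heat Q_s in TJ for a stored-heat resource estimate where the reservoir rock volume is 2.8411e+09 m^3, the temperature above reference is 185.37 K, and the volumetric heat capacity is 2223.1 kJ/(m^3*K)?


Q_s = Vr * rhoc * dT / 1e12
Q_s = 2.8411e+09 * 2223.1 * 185.37 / 1e12
Q_s = 1170.806 PJ
Convert: 1170.806 PJ * 1000.0 = 1.1708e+06 TJ
Q_s = 1.1708e+06 TJ


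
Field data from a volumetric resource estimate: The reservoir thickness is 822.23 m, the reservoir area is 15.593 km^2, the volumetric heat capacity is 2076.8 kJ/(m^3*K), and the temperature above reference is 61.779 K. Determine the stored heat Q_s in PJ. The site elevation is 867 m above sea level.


Step 1: Vr = A*1e6*hr = 15.593*1e6*822.23 = 1.282103e+10 m^3
Step 2: Q_s = Vr*rhoc*dT/1e12 = 1.282103e+10*2076.8*61.779/1e12 = 1645.0 PJ
Q_s = 1645.0 PJ


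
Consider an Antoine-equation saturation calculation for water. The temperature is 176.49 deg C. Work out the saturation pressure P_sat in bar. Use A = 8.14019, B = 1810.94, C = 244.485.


P_sat = 10^(A - B/(C + T)) / 760 * 0.101325
P_sat = 10^(8.14019 - 1810.94/(244.485 + 176.49)) / 760 * 0.101325
P_sat = 0.9190040 MPa
Convert: 0.9190040 MPa * 10.0 = 9.1900 bar
P_sat = 9.1900 bar


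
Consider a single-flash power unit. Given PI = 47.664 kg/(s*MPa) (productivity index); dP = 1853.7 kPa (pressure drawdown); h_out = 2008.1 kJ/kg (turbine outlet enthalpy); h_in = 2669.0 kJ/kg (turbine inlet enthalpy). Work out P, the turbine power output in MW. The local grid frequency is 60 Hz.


Step 1: mdot = PI * dP / 1000 = 47.664 * 1853.7 / 1000 = 88.35476 kg/s
Step 2: P = mdot*(h_in - h_out)/1000 = 88.35476*(2669.0 - 2008.1)/1000 = 58.394 MW
P = 58.394 MW


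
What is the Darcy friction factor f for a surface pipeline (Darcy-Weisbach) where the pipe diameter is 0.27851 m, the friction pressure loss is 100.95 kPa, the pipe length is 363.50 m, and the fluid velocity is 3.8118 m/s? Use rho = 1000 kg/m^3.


f = dP*1000 / ((L/D)*(rho*vel^2/2))
f = 100.95*1000 / ((363.50/0.27851)*(1000*3.8118^2/2))
f = 0.010647


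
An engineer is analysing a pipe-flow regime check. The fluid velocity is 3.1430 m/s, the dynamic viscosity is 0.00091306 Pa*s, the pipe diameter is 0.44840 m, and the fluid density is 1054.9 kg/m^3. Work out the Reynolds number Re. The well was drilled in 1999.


Re = rho * vel * D / mu
Re = 1054.9 * 3.1430 * 0.44840 / 0.00091306
Re = 1.6283e+06


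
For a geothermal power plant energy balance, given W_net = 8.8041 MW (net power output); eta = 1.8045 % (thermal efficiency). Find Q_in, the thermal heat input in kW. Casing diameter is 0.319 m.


Q_in = W_net / (eta / 100)
Q_in = 8.8041 / (1.8045 / 100)
Q_in = 487.8969 MW
Convert: 487.8969 MW * 1000.0 = 4.8790e+05 kW
Q_in = 4.8790e+05 kW


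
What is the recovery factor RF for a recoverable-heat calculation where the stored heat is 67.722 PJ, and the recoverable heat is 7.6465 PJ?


RF = Q_rec / Q_s
RF = 7.6465 / 67.722
RF = 0.11291


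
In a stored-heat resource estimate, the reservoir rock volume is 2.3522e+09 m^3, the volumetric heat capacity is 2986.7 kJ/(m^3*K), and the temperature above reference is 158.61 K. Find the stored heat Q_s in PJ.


Q_s = Vr * rhoc * dT / 1e12
Q_s = 2.3522e+09 * 2986.7 * 158.61 / 1e12
Q_s = 1114.3 PJ


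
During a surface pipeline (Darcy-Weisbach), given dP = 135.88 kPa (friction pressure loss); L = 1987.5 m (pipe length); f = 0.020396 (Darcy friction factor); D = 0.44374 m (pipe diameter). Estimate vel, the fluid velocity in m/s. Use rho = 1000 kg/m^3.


vel = sqrt(dP*1000*2*D / (f*L*rho))
vel = sqrt(135.88*1000*2*0.44374 / (0.020396*1987.5*1000))
vel = 1.7248 m/s


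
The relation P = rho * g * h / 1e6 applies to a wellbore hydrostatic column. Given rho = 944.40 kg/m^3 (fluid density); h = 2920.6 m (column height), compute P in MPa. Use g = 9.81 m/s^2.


P = rho * g * h / 1e6
P = 944.40 * 9.81 * 2920.6 / 1e6
P = 27.058 MPa


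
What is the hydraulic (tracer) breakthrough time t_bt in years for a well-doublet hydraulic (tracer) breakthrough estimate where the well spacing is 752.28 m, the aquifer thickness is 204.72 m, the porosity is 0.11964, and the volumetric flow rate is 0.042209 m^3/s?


t_bt = pi * hr * phi * L^2 / (3 * Qv) / (365.25*86400)
t_bt = pi * 204.72 * 0.11964 * 752.28^2 / (3 * 0.042209) / (365.25*86400)
t_bt = 10.897 years


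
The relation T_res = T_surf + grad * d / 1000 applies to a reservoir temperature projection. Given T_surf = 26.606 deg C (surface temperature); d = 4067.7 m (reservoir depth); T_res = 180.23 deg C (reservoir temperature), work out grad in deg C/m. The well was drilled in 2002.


grad = (T_res - T_surf) / d * 1000
grad = (180.23 - 26.606) / 4067.7 * 1000
grad = 37.76680 deg C/km
Convert: 37.76680 deg C/km * 0.001 = 0.037767 deg C/m
grad = 0.037767 deg C/m


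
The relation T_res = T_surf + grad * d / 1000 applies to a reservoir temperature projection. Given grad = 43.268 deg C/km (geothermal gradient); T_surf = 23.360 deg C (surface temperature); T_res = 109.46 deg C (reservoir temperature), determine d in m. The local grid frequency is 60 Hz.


d = (T_res - T_surf) / grad * 1000
d = (109.46 - 23.360) / 43.268 * 1000
d = 1989.9 m


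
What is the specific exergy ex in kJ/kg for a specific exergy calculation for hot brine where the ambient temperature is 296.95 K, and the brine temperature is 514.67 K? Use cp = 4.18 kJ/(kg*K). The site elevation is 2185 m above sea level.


ex = cp * ((T_b - T_0) - T_0 * ln(T_b/T_0))
ex = 4.18 * ((514.67 - 296.95) - 296.95 * ln(514.67/296.95))
ex = 227.43 kJ/kg


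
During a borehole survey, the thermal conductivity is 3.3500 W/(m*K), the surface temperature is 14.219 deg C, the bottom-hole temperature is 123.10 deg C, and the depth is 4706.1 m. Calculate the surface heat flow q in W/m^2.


Step 1: grad = (T_d - T_surf)/d * 1000 = (123.1 - 14.219)/4706.1 * 1000 = 23.13614 deg C/km
Step 2: q = k * grad / 1000 = 3.35 * 23.13614 / 1000 = 0.077506 W/m^2
q = 0.077506 W/m^2


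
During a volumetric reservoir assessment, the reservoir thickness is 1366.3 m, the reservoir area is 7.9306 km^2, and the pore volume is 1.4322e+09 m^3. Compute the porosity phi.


phi = Vp / (A * 1e6 * hr)
phi = 1.4322e+09 / (7.9306 * 1e6 * 1366.3)
phi = 0.13218


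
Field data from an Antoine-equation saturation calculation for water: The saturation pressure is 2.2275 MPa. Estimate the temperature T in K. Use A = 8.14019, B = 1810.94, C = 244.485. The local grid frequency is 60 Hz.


T = B / (A - log10(P_sat * 760 / 0.101325)) - C
T = 1810.94 / (8.14019 - log10(2.2275 * 760 / 0.101325)) - 244.485
T = 217.8108 deg C
Convert to K: 217.8108 + 273.15 = 490.96 K
T = 490.96 K


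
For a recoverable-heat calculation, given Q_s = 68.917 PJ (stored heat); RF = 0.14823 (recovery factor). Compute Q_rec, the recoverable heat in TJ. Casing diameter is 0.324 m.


Q_rec = Q_s * RF
Q_rec = 68.917 * 0.14823
Q_rec = 10.21557 PJ
Convert: 10.21557 PJ * 1000.0 = 10216 TJ
Q_rec = 10216 TJ


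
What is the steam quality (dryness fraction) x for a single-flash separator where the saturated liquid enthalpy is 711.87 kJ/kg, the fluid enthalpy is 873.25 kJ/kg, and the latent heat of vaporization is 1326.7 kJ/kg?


x = (h - hf) / hfg
x = (873.25 - 711.87) / 1326.7
x = 0.12164


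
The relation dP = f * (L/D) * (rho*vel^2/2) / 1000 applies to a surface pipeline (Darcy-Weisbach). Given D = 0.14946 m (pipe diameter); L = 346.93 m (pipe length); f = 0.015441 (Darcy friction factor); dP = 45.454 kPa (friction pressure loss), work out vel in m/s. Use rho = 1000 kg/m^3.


vel = sqrt(dP*1000*2*D / (f*L*rho))
vel = sqrt(45.454*1000*2*0.14946 / (0.015441*346.93*1000))
vel = 1.5926 m/s


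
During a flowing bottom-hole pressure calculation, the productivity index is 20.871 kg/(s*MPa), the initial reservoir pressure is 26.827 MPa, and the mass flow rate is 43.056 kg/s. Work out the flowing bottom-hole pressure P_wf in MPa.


P_wf = P_i - mdot / PI
P_wf = 26.827 - 43.056 / 20.871
P_wf = 24.764 MPa


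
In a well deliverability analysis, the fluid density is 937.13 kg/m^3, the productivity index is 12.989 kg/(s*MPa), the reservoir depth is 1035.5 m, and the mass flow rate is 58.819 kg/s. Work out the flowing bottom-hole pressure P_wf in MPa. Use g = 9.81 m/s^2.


Step 1: P_i = rho*g*h/1e6 = 937.13*9.81*1035.5/1e6 = 9.519606 MPa
Step 2: P_wf = P_i - mdot/PI = 9.519606 - 58.819/12.989 = 4.9912 MPa
P_wf = 4.9912 MPa


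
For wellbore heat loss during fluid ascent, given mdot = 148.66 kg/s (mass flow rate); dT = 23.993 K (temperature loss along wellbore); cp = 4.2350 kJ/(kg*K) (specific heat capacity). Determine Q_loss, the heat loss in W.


Q_loss = mdot * cp * dT
Q_loss = 148.66 * 4.2350 * 23.993
Q_loss = 15105.40 kW
Convert: 15105.40 kW * 1000.0 = 1.5105e+07 W
Q_loss = 1.5105e+07 W


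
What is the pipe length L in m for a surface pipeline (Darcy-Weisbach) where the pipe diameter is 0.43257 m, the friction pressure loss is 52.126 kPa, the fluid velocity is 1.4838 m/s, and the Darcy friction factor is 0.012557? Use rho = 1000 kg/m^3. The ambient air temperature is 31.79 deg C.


L = dP*1000*D / (f*rho*vel^2/2)
L = 52.126*1000*0.43257 / (0.012557*1000*1.4838^2/2)
L = 1631.2 m


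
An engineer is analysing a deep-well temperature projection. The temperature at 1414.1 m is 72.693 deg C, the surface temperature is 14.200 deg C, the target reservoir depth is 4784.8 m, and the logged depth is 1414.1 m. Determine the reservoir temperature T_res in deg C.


Step 1: grad = (T_d1 - T_surf)/d1 * 1000 = (72.693 - 14.2)/1414.1 * 1000 = 41.36412 deg C/km
Step 2: T_res = T_surf + grad*d2/1000 = 14.2 + 41.36412*4784.8/1000 = 212.12 deg C
T_res = 212.12 deg C


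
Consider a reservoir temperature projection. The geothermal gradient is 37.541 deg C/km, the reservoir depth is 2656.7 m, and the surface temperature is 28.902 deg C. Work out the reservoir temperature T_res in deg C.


T_res = T_surf + grad * d / 1000
T_res = 28.902 + 37.541 * 2656.7 / 1000
T_res = 128.64 deg C


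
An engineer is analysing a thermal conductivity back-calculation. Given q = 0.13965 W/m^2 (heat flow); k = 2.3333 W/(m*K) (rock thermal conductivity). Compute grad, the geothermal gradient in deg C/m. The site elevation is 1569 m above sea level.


grad = q / k * 1000
grad = 0.13965 / 2.3333 * 1000
grad = 59.85086 deg C/km
Convert: 59.85086 deg C/km * 0.001 = 0.059851 deg C/m
grad = 0.059851 deg C/m


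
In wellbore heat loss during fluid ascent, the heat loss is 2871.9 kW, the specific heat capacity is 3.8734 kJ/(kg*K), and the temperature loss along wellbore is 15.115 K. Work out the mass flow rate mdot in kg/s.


mdot = Q_loss / (cp * dT)
mdot = 2871.9 / (3.8734 * 15.115)
mdot = 49.053 kg/s


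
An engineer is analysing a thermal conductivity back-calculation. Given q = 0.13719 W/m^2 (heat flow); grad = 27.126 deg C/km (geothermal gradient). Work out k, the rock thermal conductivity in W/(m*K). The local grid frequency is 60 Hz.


k = q / (grad / 1000)
k = 0.13719 / (27.126 / 1000)
k = 5.0575 W/(m*K)


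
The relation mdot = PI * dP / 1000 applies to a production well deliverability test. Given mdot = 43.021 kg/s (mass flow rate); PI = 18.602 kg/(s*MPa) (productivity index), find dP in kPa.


dP = mdot * 1000 / PI
dP = 43.021 * 1000 / 18.602
dP = 2312.7 kPa


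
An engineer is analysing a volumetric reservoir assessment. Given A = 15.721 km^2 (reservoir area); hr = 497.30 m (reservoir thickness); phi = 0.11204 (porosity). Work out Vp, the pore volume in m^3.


Vp = A * 1e6 * hr * phi
Vp = 15.721 * 1e6 * 497.30 * 0.11204
Vp = 8.7593e+08 m^3


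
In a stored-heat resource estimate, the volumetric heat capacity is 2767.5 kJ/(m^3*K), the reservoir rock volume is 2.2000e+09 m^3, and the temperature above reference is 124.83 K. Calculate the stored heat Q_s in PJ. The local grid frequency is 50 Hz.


Q_s = Vr * rhoc * dT / 1e12
Q_s = 2.2000e+09 * 2767.5 * 124.83 / 1e12
Q_s = 760.03 PJ


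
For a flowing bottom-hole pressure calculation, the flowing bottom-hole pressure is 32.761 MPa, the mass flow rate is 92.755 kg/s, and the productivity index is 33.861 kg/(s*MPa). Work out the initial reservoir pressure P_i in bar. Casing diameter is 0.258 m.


P_i = P_wf + mdot / PI
P_i = 32.761 + 92.755 / 33.861
P_i = 35.50029 MPa
Convert: 35.50029 MPa * 10.0 = 355.00 bar
P_i = 355.00 bar


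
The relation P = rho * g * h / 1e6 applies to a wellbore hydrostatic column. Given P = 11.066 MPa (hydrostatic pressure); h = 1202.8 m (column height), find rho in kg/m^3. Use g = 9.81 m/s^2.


rho = P * 1e6 / (g * h)
rho = 11.066 * 1e6 / (9.81 * 1202.8)
rho = 937.84 kg/m^3


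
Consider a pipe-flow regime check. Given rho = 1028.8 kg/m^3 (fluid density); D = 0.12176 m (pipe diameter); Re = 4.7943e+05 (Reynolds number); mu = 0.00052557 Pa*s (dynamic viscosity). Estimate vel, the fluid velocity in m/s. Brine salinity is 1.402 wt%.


vel = Re * mu / (rho * D)
vel = 4.7943e+05 * 0.00052557 / (1028.8 * 0.12176)
vel = 2.0115 m/s


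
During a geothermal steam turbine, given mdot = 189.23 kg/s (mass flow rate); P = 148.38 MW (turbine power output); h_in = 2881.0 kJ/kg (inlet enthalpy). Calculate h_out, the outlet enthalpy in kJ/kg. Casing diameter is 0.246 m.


h_out = h_in - P * 1000 / mdot
h_out = 2881.0 - 148.38 * 1000 / 189.23
h_out = 2096.9 kJ/kg


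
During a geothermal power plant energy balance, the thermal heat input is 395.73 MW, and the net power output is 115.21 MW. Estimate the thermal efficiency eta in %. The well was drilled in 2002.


eta = W_net / Q_in * 100
eta = 115.21 / 395.73 * 100
eta = 29.113 %


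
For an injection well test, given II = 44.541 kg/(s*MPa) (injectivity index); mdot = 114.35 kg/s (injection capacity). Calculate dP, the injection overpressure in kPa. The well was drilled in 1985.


dP = mdot * 1000 / II
dP = 114.35 * 1000 / 44.541
dP = 2567.3 kPa


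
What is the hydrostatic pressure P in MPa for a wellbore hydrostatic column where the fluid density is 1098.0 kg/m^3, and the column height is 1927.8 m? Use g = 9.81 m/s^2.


P = rho * g * h / 1e6
P = 1098.0 * 9.81 * 1927.8 / 1e6
P = 20.765 MPa


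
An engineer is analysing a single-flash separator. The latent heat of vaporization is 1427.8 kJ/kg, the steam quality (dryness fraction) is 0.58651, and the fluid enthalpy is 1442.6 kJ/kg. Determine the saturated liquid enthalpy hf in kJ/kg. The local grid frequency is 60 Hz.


hf = h - x * hfg
hf = 1442.6 - 0.58651 * 1427.8
hf = 605.18 kJ/kg


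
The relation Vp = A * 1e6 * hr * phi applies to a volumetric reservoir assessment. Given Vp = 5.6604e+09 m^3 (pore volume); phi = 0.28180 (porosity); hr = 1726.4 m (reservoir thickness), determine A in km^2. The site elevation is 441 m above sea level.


A = Vp / (1e6 * hr * phi)
A = 5.6604e+09 / (1e6 * 1726.4 * 0.28180)
A = 11.635 km^2


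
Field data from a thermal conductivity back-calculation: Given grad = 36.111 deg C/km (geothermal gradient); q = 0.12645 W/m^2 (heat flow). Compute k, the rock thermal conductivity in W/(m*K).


k = q / (grad / 1000)
k = 0.12645 / (36.111 / 1000)
k = 3.5017 W/(m*K)


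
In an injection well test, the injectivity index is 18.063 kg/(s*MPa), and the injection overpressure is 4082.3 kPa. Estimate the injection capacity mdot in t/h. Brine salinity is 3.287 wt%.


mdot = II * dP / 1000
mdot = 18.063 * 4082.3 / 1000
mdot = 73.73858 kg/s
Convert: 73.73858 kg/s * 3.6 = 265.46 t/h
mdot = 265.46 t/h


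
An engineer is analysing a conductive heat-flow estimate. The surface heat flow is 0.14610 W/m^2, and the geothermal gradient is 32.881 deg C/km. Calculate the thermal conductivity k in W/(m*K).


k = q * 1000 / grad
k = 0.14610 * 1000 / 32.881
k = 4.4433 W/(m*K)


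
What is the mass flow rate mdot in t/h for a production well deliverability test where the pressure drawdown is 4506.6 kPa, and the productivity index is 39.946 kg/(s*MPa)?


mdot = PI * dP / 1000
mdot = 39.946 * 4506.6 / 1000
mdot = 180.0206 kg/s
Convert: 180.0206 kg/s * 3.6 = 648.07 t/h
mdot = 648.07 t/h


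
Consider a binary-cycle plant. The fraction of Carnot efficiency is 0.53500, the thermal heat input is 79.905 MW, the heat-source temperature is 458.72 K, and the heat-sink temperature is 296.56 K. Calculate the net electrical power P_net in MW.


Step 1: eta = (1 - Tc/Th)*f = (1 - 296.56/458.72)*0.535 = 0.1891254
Step 2: P_net = eta * Q_in = 0.1891254 * 79.905 = 15.112 MW
P_net = 15.112 MW


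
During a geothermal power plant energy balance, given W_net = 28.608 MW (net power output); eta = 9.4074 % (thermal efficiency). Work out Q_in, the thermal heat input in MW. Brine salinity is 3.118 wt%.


Q_in = W_net / (eta / 100)
Q_in = 28.608 / (9.4074 / 100)
Q_in = 304.10 MW


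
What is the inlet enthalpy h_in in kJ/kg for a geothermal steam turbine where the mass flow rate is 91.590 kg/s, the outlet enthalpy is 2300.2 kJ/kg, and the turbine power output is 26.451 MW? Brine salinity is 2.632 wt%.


h_in = h_out + P * 1000 / mdot
h_in = 2300.2 + 26.451 * 1000 / 91.590
h_in = 2589.0 kJ/kg


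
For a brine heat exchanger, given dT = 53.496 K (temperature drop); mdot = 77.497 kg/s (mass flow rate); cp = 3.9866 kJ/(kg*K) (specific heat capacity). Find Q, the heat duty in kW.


Q = mdot * cp * dT / 1000
Q = 77.497 * 3.9866 * 53.496 / 1000
Q = 16.52756 MW
Convert: 16.52756 MW * 1000.0 = 16528 kW
Q = 16528 kW


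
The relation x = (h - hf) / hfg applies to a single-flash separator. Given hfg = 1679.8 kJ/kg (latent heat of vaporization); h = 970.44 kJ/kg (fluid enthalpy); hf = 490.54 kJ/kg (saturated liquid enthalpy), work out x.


x = (h - hf) / hfg
x = (970.44 - 490.54) / 1679.8
x = 0.28569


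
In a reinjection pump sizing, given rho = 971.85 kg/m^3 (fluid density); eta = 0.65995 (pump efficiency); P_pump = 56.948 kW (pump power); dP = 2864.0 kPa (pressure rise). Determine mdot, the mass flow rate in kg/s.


mdot = P_pump * rho * eta / dP
mdot = 56.948 * 971.85 * 0.65995 / 2864.0
mdot = 12.753 kg/s


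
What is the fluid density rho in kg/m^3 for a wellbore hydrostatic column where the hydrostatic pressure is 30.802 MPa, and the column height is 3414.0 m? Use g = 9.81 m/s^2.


rho = P * 1e6 / (g * h)
rho = 30.802 * 1e6 / (9.81 * 3414.0)
rho = 919.70 kg/m^3


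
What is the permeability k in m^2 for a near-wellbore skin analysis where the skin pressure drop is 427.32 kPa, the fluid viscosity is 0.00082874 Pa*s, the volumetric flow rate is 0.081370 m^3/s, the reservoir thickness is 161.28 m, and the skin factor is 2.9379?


k = S*q*mu / (2*pi*dP_s*1000*hr)
k = 2.9379*0.081370*0.00082874 / (2*pi*427.32*1000*161.28)
k = 4.5752e-13 m^2


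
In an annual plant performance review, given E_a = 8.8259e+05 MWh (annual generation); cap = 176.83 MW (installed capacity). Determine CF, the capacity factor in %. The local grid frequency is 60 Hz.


CF = E_a / (cap * 8760) * 100
CF = 8.8259e+05 / (176.83 * 8760) * 100
CF = 56.977 %


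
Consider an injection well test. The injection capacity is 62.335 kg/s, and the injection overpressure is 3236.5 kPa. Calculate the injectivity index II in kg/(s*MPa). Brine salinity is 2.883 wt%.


II = mdot * 1000 / dP
II = 62.335 * 1000 / 3236.5
II = 19.260 kg/(s*MPa)


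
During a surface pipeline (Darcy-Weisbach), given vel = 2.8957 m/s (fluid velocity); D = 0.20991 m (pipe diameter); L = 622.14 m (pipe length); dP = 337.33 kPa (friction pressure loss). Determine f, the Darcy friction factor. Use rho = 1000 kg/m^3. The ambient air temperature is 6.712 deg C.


f = dP*1000 / ((L/D)*(rho*vel^2/2))
f = 337.33*1000 / ((622.14/0.20991)*(1000*2.8957^2/2))
f = 0.027147


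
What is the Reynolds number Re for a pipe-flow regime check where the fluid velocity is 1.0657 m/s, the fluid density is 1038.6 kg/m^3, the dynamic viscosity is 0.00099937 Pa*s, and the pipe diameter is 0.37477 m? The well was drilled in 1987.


Re = rho * vel * D / mu
Re = 1038.6 * 1.0657 * 0.37477 / 0.00099937
Re = 4.1507e+05


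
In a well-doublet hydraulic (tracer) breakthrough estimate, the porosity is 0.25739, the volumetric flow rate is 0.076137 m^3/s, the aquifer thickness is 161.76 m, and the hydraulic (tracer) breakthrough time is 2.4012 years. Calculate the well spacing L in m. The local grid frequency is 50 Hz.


L = sqrt(t_bt*365.25*86400*3*Qv / (pi*hr*phi))
L = sqrt(2.4012*365.25*86400*3*0.076137 / (pi*161.76*0.25739))
L = 363.76 m


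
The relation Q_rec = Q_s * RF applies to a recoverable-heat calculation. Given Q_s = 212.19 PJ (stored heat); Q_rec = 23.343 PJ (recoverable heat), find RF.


RF = Q_rec / Q_s
RF = 23.343 / 212.19
RF = 0.11001


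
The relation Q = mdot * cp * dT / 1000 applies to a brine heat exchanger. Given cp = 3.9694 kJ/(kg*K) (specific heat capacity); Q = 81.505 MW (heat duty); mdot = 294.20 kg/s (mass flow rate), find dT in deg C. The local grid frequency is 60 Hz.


dT = Q * 1000 / (mdot * cp)
dT = 81.505 * 1000 / (294.20 * 3.9694)
dT = 69.79378 K
Convert (temperature difference, 1 K = 1 deg C): 69.79378 K = 69.79378 deg C
dT = 69.794 deg C


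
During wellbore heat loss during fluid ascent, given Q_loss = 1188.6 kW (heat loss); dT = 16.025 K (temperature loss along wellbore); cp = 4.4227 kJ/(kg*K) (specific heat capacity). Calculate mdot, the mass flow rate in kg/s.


mdot = Q_loss / (cp * dT)
mdot = 1188.6 / (4.4227 * 16.025)
mdot = 16.771 kg/s


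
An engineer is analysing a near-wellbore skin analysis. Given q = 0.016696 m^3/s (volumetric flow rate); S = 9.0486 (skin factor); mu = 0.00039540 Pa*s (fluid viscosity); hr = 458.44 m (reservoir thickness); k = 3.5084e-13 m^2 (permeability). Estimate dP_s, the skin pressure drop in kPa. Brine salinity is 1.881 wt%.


dP_s = S * q * mu / (2*pi*k*hr) / 1000
dP_s = 9.0486 * 0.016696 * 0.00039540 / (2*pi*3.5084e-13*458.44) / 1000
dP_s = 59.110 kPa


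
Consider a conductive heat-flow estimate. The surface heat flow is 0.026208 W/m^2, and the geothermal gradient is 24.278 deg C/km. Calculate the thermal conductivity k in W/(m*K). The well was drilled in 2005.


k = q * 1000 / grad
k = 0.026208 * 1000 / 24.278
k = 1.0795 W/(m*K)


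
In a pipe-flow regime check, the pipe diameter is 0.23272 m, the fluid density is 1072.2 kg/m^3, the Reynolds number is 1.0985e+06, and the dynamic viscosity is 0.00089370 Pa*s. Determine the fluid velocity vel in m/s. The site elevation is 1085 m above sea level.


vel = Re * mu / (rho * D)
vel = 1.0985e+06 * 0.00089370 / (1072.2 * 0.23272)
vel = 3.9344 m/s


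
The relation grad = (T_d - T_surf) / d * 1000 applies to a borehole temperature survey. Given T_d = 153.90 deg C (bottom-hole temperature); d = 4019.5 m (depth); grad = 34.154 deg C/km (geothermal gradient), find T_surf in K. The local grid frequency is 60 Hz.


T_surf = T_d - grad * d / 1000
T_surf = 153.90 - 34.154 * 4019.5 / 1000
T_surf = 16.61800 deg C
Convert to K: 16.61800 + 273.15 = 289.77 K
T_surf = 289.77 K


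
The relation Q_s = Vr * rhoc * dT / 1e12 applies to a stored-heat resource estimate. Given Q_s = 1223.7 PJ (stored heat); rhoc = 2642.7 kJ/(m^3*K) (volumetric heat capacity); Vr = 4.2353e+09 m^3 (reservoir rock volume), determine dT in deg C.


dT = Q_s * 1e12 / (Vr * rhoc)
dT = 1223.7 * 1e12 / (4.2353e+09 * 2642.7)
dT = 109.3309 K
Convert (temperature difference, 1 K = 1 deg C): 109.3309 K = 109.3309 deg C
dT = 109.33 deg C


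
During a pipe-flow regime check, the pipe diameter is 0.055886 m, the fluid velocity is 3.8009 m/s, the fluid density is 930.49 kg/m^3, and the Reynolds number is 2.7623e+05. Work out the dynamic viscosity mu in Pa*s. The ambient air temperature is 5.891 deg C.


mu = rho * vel * D / Re
mu = 930.49 * 3.8009 * 0.055886 / 2.7623e+05
mu = 0.00071553 Pa*s


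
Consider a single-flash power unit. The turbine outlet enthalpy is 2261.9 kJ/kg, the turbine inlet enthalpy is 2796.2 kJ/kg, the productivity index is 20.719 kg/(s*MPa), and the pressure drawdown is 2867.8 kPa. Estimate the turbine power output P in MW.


Step 1: mdot = PI * dP / 1000 = 20.719 * 2867.8 / 1000 = 59.41795 kg/s
Step 2: P = mdot*(h_in - h_out)/1000 = 59.41795*(2796.2 - 2261.9)/1000 = 31.747 MW
P = 31.747 MW


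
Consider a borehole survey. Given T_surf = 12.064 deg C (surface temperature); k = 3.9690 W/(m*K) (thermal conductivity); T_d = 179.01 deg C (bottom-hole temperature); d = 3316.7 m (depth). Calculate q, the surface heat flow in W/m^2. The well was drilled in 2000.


Step 1: grad = (T_d - T_surf)/d * 1000 = (179.01 - 12.064)/3316.7 * 1000 = 50.33497 deg C/km
Step 2: q = k * grad / 1000 = 3.969 * 50.33497 / 1000 = 0.19978 W/m^2
q = 0.19978 W/m^2


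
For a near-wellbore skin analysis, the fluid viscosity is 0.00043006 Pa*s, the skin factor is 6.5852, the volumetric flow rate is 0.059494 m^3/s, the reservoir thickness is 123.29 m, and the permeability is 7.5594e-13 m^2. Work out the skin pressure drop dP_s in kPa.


dP_s = S * q * mu / (2*pi*k*hr) / 1000
dP_s = 6.5852 * 0.059494 * 0.00043006 / (2*pi*7.5594e-13*123.29) / 1000
dP_s = 287.72 kPa


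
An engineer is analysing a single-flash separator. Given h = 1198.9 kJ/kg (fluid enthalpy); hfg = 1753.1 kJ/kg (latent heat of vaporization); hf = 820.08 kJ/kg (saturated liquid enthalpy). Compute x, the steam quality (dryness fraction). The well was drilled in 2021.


x = (h - hf) / hfg
x = (1198.9 - 820.08) / 1753.1
x = 0.21609


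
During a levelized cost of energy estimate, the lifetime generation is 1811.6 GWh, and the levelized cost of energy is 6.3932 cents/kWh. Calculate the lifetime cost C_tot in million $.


C_tot = LCOE / 100 * E_tot
C_tot = 6.3932 / 100 * 1811.6
C_tot = 115.82 million $


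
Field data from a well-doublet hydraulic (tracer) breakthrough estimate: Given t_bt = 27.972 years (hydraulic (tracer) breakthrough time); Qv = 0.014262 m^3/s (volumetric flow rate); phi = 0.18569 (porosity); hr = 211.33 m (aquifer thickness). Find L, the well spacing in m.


L = sqrt(t_bt*365.25*86400*3*Qv / (pi*hr*phi))
L = sqrt(27.972*365.25*86400*3*0.014262 / (pi*211.33*0.18569))
L = 553.50 m


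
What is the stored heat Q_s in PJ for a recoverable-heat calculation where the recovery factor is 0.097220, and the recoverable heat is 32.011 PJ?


Q_s = Q_rec / RF
Q_s = 32.011 / 0.097220
Q_s = 329.26 PJ


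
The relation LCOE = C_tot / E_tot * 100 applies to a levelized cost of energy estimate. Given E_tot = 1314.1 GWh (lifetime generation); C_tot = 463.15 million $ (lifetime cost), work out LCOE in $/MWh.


LCOE = C_tot / E_tot * 100
LCOE = 463.15 / 1314.1 * 100
LCOE = 35.24465 cents/kWh
Convert: 35.24465 cents/kWh * 10.0 = 352.45 $/MWh
LCOE = 352.45 $/MWh


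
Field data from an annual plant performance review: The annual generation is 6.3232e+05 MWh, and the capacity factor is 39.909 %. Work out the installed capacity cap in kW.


cap = E_a / (CF/100 * 8760)
cap = 6.3232e+05 / (39.909/100 * 8760)
cap = 180.8681 MW
Convert: 180.8681 MW * 1000.0 = 1.8087e+05 kW
cap = 1.8087e+05 kW


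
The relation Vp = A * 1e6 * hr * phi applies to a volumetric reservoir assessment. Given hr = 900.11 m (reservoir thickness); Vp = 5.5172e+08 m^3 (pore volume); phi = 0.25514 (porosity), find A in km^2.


A = Vp / (1e6 * hr * phi)
A = 5.5172e+08 / (1e6 * 900.11 * 0.25514)
A = 2.4024 km^2


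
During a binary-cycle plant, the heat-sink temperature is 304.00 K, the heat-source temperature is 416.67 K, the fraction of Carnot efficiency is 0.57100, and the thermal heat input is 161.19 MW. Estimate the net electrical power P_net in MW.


Step 1: eta = (1 - Tc/Th)*f = (1 - 304.0/416.67)*0.571 = 0.1544017
Step 2: P_net = eta * Q_in = 0.1544017 * 161.19 = 24.888 MW
P_net = 24.888 MW


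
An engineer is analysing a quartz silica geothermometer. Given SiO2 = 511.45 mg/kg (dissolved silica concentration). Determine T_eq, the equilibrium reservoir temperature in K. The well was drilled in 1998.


T_eq = 1309 / (5.19 - log10(SiO2)) - 273.15
T_eq = 1309 / (5.19 - log10(511.45)) - 273.15
T_eq = 254.4180 deg C
Convert to K: 254.4180 + 273.15 = 527.57 K
T_eq = 527.57 K


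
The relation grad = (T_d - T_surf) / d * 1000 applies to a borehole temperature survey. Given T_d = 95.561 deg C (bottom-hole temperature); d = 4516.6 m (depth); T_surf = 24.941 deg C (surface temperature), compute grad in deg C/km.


grad = (T_d - T_surf) / d * 1000
grad = (95.561 - 24.941) / 4516.6 * 1000
grad = 15.636 deg C/km


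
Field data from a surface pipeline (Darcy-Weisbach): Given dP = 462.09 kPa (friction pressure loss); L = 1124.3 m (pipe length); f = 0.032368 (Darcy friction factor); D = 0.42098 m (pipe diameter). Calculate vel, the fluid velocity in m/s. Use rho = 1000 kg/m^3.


vel = sqrt(dP*1000*2*D / (f*L*rho))
vel = sqrt(462.09*1000*2*0.42098 / (0.032368*1124.3*1000))
vel = 3.2697 m/s


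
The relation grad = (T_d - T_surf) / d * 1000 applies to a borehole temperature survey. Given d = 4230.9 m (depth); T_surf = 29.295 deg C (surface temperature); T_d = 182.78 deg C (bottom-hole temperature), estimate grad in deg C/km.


grad = (T_d - T_surf) / d * 1000
grad = (182.78 - 29.295) / 4230.9 * 1000
grad = 36.277 deg C/km


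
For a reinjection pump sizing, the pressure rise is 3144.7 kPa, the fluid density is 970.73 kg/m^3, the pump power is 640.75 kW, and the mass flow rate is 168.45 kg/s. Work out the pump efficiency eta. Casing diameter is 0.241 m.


eta = mdot * dP / (rho * P_pump)
eta = 168.45 * 3144.7 / (970.73 * 640.75)
eta = 0.85165


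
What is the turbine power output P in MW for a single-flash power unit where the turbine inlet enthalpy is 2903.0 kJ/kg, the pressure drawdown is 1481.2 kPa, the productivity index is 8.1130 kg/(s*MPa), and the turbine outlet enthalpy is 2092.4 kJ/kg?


Step 1: mdot = PI * dP / 1000 = 8.113 * 1481.2 / 1000 = 12.01698 kg/s
Step 2: P = mdot*(h_in - h_out)/1000 = 12.01698*(2903.0 - 2092.4)/1000 = 9.7410 MW
P = 9.7410 MW


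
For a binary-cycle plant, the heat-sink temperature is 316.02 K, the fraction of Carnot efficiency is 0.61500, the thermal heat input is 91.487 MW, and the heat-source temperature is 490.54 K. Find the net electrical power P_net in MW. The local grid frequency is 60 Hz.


Step 1: eta = (1 - Tc/Th)*f = (1 - 316.02/490.54)*0.615 = 0.2187993
Step 2: P_net = eta * Q_in = 0.2187993 * 91.487 = 20.017 MW
P_net = 20.017 MW
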